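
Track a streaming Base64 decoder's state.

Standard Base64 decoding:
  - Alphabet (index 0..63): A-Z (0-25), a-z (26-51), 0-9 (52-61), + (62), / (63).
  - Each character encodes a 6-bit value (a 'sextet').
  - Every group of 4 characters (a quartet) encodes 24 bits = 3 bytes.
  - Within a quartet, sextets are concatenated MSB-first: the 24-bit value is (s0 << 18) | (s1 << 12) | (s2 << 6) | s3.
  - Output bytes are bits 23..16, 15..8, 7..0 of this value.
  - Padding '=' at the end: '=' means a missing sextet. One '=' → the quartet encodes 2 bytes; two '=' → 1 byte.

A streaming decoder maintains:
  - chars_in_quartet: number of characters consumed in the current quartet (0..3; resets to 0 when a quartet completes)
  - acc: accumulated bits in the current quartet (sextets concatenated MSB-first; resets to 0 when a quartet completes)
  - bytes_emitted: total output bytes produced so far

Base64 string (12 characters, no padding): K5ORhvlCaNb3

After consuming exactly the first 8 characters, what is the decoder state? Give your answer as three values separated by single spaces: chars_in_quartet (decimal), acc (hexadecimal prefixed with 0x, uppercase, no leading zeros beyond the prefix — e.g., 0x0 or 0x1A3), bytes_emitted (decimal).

After char 0 ('K'=10): chars_in_quartet=1 acc=0xA bytes_emitted=0
After char 1 ('5'=57): chars_in_quartet=2 acc=0x2B9 bytes_emitted=0
After char 2 ('O'=14): chars_in_quartet=3 acc=0xAE4E bytes_emitted=0
After char 3 ('R'=17): chars_in_quartet=4 acc=0x2B9391 -> emit 2B 93 91, reset; bytes_emitted=3
After char 4 ('h'=33): chars_in_quartet=1 acc=0x21 bytes_emitted=3
After char 5 ('v'=47): chars_in_quartet=2 acc=0x86F bytes_emitted=3
After char 6 ('l'=37): chars_in_quartet=3 acc=0x21BE5 bytes_emitted=3
After char 7 ('C'=2): chars_in_quartet=4 acc=0x86F942 -> emit 86 F9 42, reset; bytes_emitted=6

Answer: 0 0x0 6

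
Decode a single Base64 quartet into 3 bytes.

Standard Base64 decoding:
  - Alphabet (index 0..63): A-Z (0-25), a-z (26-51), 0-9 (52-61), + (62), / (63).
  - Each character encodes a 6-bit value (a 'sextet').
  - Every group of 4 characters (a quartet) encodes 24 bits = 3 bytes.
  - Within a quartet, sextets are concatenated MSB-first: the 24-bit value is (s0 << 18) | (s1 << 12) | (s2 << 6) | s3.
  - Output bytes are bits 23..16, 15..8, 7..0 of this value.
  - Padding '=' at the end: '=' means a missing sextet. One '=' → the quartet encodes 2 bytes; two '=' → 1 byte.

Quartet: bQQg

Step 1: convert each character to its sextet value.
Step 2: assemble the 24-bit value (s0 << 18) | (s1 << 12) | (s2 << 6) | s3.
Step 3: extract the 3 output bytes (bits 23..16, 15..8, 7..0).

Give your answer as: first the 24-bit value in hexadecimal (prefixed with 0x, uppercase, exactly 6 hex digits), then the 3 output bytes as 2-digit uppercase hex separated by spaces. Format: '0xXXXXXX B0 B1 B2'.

Answer: 0x6D0420 6D 04 20

Derivation:
Sextets: b=27, Q=16, Q=16, g=32
24-bit: (27<<18) | (16<<12) | (16<<6) | 32
      = 0x6C0000 | 0x010000 | 0x000400 | 0x000020
      = 0x6D0420
Bytes: (v>>16)&0xFF=6D, (v>>8)&0xFF=04, v&0xFF=20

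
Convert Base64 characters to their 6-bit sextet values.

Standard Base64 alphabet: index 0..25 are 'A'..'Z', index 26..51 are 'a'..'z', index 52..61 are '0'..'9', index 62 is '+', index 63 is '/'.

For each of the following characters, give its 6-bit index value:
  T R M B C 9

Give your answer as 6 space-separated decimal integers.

Answer: 19 17 12 1 2 61

Derivation:
'T': A..Z range, ord('T') − ord('A') = 19
'R': A..Z range, ord('R') − ord('A') = 17
'M': A..Z range, ord('M') − ord('A') = 12
'B': A..Z range, ord('B') − ord('A') = 1
'C': A..Z range, ord('C') − ord('A') = 2
'9': 0..9 range, 52 + ord('9') − ord('0') = 61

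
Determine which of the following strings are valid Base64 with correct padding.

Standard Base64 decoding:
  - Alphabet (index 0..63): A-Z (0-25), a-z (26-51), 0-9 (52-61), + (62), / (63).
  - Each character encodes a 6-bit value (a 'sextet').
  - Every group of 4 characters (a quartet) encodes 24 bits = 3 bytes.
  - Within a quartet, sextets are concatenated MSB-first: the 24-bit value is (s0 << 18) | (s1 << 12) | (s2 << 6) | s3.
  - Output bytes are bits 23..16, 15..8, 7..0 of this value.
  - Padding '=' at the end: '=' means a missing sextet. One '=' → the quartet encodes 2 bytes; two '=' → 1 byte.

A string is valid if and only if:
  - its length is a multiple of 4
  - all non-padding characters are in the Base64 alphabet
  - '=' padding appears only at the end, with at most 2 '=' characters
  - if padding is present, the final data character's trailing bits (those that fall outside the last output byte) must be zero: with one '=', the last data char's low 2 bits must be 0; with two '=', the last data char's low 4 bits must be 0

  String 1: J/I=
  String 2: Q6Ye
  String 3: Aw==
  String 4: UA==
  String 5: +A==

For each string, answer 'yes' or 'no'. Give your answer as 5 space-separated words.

String 1: 'J/I=' → valid
String 2: 'Q6Ye' → valid
String 3: 'Aw==' → valid
String 4: 'UA==' → valid
String 5: '+A==' → valid

Answer: yes yes yes yes yes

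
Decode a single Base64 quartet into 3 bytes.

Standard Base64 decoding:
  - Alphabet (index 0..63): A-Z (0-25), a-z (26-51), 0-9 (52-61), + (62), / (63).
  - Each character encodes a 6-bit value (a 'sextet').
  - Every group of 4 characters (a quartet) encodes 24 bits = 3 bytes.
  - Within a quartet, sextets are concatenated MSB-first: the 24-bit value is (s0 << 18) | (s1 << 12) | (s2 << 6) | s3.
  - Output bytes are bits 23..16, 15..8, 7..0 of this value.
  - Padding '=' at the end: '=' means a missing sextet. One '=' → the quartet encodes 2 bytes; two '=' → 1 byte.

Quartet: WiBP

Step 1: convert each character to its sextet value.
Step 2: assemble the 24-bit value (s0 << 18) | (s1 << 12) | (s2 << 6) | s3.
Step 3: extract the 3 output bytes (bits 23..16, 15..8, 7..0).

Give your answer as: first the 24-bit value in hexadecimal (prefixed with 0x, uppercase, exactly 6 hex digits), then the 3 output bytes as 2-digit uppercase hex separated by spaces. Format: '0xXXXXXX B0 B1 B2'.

Answer: 0x5A204F 5A 20 4F

Derivation:
Sextets: W=22, i=34, B=1, P=15
24-bit: (22<<18) | (34<<12) | (1<<6) | 15
      = 0x580000 | 0x022000 | 0x000040 | 0x00000F
      = 0x5A204F
Bytes: (v>>16)&0xFF=5A, (v>>8)&0xFF=20, v&0xFF=4F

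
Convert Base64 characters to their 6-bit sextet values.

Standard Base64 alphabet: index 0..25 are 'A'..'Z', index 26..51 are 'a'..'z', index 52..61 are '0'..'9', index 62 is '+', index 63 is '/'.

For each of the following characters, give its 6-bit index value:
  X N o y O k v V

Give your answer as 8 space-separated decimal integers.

Answer: 23 13 40 50 14 36 47 21

Derivation:
'X': A..Z range, ord('X') − ord('A') = 23
'N': A..Z range, ord('N') − ord('A') = 13
'o': a..z range, 26 + ord('o') − ord('a') = 40
'y': a..z range, 26 + ord('y') − ord('a') = 50
'O': A..Z range, ord('O') − ord('A') = 14
'k': a..z range, 26 + ord('k') − ord('a') = 36
'v': a..z range, 26 + ord('v') − ord('a') = 47
'V': A..Z range, ord('V') − ord('A') = 21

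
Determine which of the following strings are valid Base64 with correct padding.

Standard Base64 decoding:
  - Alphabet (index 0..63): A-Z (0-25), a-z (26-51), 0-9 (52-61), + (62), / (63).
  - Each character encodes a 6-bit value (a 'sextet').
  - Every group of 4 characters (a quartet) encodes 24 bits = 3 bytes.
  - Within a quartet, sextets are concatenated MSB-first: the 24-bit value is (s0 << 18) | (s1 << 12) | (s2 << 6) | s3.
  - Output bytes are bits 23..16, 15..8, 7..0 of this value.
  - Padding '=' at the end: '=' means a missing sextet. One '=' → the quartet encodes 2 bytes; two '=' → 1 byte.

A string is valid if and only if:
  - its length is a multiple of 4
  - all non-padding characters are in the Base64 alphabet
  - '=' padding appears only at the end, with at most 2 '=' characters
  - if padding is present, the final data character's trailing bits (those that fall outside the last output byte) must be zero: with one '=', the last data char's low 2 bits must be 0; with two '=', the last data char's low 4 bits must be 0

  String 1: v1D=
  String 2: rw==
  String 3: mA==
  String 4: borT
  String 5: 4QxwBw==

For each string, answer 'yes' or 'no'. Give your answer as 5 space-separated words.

String 1: 'v1D=' → invalid (bad trailing bits)
String 2: 'rw==' → valid
String 3: 'mA==' → valid
String 4: 'borT' → valid
String 5: '4QxwBw==' → valid

Answer: no yes yes yes yes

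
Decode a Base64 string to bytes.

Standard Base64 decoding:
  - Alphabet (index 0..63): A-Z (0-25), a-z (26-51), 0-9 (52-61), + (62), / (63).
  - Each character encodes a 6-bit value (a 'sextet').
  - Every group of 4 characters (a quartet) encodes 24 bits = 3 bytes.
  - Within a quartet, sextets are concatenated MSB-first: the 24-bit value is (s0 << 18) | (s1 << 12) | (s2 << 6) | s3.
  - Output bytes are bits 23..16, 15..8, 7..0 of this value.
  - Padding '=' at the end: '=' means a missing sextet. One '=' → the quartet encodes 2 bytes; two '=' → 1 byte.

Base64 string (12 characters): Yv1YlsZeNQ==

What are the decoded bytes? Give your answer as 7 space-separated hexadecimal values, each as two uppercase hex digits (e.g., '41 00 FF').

After char 0 ('Y'=24): chars_in_quartet=1 acc=0x18 bytes_emitted=0
After char 1 ('v'=47): chars_in_quartet=2 acc=0x62F bytes_emitted=0
After char 2 ('1'=53): chars_in_quartet=3 acc=0x18BF5 bytes_emitted=0
After char 3 ('Y'=24): chars_in_quartet=4 acc=0x62FD58 -> emit 62 FD 58, reset; bytes_emitted=3
After char 4 ('l'=37): chars_in_quartet=1 acc=0x25 bytes_emitted=3
After char 5 ('s'=44): chars_in_quartet=2 acc=0x96C bytes_emitted=3
After char 6 ('Z'=25): chars_in_quartet=3 acc=0x25B19 bytes_emitted=3
After char 7 ('e'=30): chars_in_quartet=4 acc=0x96C65E -> emit 96 C6 5E, reset; bytes_emitted=6
After char 8 ('N'=13): chars_in_quartet=1 acc=0xD bytes_emitted=6
After char 9 ('Q'=16): chars_in_quartet=2 acc=0x350 bytes_emitted=6
Padding '==': partial quartet acc=0x350 -> emit 35; bytes_emitted=7

Answer: 62 FD 58 96 C6 5E 35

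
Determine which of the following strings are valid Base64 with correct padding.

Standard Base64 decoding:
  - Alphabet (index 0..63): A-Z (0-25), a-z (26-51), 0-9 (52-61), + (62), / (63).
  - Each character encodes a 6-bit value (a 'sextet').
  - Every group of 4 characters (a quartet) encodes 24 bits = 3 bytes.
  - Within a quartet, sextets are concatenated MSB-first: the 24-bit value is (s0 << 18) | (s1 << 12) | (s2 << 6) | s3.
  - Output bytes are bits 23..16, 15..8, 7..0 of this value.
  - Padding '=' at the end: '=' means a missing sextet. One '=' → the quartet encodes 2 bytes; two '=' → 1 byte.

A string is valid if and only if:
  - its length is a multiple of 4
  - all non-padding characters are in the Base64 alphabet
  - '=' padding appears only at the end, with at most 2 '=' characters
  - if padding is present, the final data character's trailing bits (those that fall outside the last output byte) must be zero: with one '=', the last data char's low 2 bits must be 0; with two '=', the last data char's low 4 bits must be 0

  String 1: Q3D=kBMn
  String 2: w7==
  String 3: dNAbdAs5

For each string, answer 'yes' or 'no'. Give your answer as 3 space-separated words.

String 1: 'Q3D=kBMn' → invalid (bad char(s): ['=']; '=' in middle)
String 2: 'w7==' → invalid (bad trailing bits)
String 3: 'dNAbdAs5' → valid

Answer: no no yes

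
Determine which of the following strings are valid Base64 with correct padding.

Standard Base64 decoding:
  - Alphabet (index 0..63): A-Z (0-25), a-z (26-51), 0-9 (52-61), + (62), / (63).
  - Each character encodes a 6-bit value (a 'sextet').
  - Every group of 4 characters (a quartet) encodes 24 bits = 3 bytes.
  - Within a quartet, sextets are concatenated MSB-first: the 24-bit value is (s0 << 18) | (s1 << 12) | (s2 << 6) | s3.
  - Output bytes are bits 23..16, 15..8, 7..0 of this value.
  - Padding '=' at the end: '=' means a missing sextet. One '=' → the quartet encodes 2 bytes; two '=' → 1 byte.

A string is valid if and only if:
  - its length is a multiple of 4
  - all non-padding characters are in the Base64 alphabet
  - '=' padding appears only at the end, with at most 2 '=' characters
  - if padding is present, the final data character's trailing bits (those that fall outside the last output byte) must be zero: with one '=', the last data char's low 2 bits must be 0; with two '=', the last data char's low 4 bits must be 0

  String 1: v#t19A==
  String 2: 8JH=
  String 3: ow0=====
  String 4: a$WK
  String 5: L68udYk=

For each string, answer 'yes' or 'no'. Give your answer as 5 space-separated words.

Answer: no no no no yes

Derivation:
String 1: 'v#t19A==' → invalid (bad char(s): ['#'])
String 2: '8JH=' → invalid (bad trailing bits)
String 3: 'ow0=====' → invalid (5 pad chars (max 2))
String 4: 'a$WK' → invalid (bad char(s): ['$'])
String 5: 'L68udYk=' → valid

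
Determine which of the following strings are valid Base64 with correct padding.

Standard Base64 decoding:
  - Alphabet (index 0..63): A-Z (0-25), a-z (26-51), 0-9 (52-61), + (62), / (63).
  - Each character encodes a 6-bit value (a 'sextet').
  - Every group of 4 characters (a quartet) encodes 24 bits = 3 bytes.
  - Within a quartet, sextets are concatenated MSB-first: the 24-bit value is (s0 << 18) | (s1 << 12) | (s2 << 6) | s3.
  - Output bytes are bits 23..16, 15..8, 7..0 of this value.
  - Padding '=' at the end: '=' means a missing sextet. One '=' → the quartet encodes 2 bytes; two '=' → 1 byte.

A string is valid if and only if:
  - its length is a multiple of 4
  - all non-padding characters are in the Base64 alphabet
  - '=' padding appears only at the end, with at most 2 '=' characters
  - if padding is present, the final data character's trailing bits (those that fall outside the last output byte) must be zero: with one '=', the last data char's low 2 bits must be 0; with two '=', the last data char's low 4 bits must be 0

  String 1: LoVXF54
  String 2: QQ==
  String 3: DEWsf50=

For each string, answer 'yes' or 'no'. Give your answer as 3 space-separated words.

String 1: 'LoVXF54' → invalid (len=7 not mult of 4)
String 2: 'QQ==' → valid
String 3: 'DEWsf50=' → valid

Answer: no yes yes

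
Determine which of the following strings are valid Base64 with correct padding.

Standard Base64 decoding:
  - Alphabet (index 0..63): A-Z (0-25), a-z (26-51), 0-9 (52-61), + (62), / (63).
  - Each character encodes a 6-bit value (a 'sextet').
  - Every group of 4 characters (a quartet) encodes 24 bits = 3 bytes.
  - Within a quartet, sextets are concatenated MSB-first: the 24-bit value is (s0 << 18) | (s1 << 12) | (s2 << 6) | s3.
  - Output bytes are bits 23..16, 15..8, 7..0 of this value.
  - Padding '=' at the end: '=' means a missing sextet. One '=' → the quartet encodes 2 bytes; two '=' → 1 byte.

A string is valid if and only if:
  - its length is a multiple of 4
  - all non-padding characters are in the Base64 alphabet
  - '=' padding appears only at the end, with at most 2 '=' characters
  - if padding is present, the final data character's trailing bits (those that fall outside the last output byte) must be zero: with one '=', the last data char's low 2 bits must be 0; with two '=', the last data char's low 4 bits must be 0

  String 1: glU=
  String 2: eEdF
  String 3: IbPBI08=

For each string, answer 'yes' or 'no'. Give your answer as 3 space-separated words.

Answer: yes yes yes

Derivation:
String 1: 'glU=' → valid
String 2: 'eEdF' → valid
String 3: 'IbPBI08=' → valid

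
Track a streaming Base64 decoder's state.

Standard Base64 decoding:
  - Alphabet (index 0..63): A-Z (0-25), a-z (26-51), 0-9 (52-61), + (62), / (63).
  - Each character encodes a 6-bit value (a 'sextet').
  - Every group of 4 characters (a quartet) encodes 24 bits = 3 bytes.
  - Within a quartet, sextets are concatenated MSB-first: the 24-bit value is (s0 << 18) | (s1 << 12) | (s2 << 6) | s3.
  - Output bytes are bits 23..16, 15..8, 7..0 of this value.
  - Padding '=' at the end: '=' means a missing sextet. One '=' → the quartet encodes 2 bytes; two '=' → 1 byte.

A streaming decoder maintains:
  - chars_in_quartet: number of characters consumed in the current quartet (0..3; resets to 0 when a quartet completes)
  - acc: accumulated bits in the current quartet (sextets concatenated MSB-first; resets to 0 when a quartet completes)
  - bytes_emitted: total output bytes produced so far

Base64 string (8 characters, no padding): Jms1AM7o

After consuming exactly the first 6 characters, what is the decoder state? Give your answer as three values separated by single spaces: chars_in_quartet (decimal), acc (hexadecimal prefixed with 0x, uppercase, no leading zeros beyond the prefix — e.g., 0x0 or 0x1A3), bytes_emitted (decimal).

Answer: 2 0xC 3

Derivation:
After char 0 ('J'=9): chars_in_quartet=1 acc=0x9 bytes_emitted=0
After char 1 ('m'=38): chars_in_quartet=2 acc=0x266 bytes_emitted=0
After char 2 ('s'=44): chars_in_quartet=3 acc=0x99AC bytes_emitted=0
After char 3 ('1'=53): chars_in_quartet=4 acc=0x266B35 -> emit 26 6B 35, reset; bytes_emitted=3
After char 4 ('A'=0): chars_in_quartet=1 acc=0x0 bytes_emitted=3
After char 5 ('M'=12): chars_in_quartet=2 acc=0xC bytes_emitted=3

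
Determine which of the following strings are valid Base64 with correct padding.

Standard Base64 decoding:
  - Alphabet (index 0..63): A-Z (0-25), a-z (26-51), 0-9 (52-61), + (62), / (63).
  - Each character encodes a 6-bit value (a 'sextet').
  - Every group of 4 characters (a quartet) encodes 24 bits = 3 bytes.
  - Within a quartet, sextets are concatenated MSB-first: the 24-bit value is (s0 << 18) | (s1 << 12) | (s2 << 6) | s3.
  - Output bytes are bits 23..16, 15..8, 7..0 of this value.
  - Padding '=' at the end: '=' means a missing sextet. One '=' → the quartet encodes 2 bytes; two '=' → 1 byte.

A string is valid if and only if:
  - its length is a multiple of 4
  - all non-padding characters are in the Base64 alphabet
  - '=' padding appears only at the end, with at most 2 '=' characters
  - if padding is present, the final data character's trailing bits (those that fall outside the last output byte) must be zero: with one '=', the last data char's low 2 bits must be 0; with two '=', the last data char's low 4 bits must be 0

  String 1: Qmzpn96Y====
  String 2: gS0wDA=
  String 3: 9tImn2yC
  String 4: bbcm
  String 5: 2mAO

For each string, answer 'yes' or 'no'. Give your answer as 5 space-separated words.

Answer: no no yes yes yes

Derivation:
String 1: 'Qmzpn96Y====' → invalid (4 pad chars (max 2))
String 2: 'gS0wDA=' → invalid (len=7 not mult of 4)
String 3: '9tImn2yC' → valid
String 4: 'bbcm' → valid
String 5: '2mAO' → valid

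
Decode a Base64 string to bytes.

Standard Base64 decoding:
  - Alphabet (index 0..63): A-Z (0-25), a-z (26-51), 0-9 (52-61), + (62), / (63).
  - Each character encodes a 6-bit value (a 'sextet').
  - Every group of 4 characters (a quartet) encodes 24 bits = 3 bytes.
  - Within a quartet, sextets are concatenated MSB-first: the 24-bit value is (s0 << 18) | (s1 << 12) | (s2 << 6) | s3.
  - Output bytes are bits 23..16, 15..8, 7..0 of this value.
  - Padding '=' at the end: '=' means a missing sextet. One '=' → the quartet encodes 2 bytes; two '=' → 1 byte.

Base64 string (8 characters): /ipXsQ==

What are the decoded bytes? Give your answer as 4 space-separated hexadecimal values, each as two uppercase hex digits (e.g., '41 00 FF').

Answer: FE 2A 57 B1

Derivation:
After char 0 ('/'=63): chars_in_quartet=1 acc=0x3F bytes_emitted=0
After char 1 ('i'=34): chars_in_quartet=2 acc=0xFE2 bytes_emitted=0
After char 2 ('p'=41): chars_in_quartet=3 acc=0x3F8A9 bytes_emitted=0
After char 3 ('X'=23): chars_in_quartet=4 acc=0xFE2A57 -> emit FE 2A 57, reset; bytes_emitted=3
After char 4 ('s'=44): chars_in_quartet=1 acc=0x2C bytes_emitted=3
After char 5 ('Q'=16): chars_in_quartet=2 acc=0xB10 bytes_emitted=3
Padding '==': partial quartet acc=0xB10 -> emit B1; bytes_emitted=4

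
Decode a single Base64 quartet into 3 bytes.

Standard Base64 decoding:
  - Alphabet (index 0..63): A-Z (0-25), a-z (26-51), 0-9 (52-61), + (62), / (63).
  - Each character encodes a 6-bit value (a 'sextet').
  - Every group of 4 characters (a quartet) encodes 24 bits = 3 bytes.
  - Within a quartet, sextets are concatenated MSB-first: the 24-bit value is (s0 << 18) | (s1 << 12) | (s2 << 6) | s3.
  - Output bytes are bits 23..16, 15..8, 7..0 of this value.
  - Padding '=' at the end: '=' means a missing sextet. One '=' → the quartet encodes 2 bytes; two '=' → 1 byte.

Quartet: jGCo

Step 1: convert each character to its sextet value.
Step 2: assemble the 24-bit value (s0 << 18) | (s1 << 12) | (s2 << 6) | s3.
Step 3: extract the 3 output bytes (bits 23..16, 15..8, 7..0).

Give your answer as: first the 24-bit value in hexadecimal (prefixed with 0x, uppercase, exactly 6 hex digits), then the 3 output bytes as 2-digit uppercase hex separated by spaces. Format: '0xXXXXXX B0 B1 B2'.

Sextets: j=35, G=6, C=2, o=40
24-bit: (35<<18) | (6<<12) | (2<<6) | 40
      = 0x8C0000 | 0x006000 | 0x000080 | 0x000028
      = 0x8C60A8
Bytes: (v>>16)&0xFF=8C, (v>>8)&0xFF=60, v&0xFF=A8

Answer: 0x8C60A8 8C 60 A8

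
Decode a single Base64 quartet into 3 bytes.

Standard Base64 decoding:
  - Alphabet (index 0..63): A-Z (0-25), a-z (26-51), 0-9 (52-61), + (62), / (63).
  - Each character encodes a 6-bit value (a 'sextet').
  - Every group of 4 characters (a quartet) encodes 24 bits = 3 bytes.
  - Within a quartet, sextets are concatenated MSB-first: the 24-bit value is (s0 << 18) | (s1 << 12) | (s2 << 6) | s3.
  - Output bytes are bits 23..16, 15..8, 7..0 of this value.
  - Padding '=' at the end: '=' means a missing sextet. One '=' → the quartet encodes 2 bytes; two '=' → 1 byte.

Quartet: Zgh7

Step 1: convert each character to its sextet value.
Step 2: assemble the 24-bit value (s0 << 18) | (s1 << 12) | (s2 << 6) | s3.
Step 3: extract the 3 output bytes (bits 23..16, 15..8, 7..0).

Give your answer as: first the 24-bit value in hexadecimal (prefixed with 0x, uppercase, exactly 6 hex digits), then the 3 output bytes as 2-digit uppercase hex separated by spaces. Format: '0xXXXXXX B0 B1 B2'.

Sextets: Z=25, g=32, h=33, 7=59
24-bit: (25<<18) | (32<<12) | (33<<6) | 59
      = 0x640000 | 0x020000 | 0x000840 | 0x00003B
      = 0x66087B
Bytes: (v>>16)&0xFF=66, (v>>8)&0xFF=08, v&0xFF=7B

Answer: 0x66087B 66 08 7B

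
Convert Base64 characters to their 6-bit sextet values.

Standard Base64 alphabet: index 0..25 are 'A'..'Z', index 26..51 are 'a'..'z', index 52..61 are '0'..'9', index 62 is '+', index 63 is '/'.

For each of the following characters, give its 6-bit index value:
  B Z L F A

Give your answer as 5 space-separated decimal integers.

Answer: 1 25 11 5 0

Derivation:
'B': A..Z range, ord('B') − ord('A') = 1
'Z': A..Z range, ord('Z') − ord('A') = 25
'L': A..Z range, ord('L') − ord('A') = 11
'F': A..Z range, ord('F') − ord('A') = 5
'A': A..Z range, ord('A') − ord('A') = 0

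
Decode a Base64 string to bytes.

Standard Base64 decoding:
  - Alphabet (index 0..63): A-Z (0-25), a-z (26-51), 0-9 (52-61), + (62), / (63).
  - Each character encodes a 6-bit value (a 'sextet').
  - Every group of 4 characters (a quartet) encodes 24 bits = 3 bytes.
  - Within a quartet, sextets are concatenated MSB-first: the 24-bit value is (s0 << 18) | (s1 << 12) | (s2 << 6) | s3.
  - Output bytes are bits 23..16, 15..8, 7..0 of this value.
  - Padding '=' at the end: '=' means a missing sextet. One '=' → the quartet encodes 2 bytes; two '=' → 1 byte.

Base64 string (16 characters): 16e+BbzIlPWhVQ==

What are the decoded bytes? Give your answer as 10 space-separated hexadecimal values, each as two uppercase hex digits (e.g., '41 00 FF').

Answer: D7 A7 BE 05 BC C8 94 F5 A1 55

Derivation:
After char 0 ('1'=53): chars_in_quartet=1 acc=0x35 bytes_emitted=0
After char 1 ('6'=58): chars_in_quartet=2 acc=0xD7A bytes_emitted=0
After char 2 ('e'=30): chars_in_quartet=3 acc=0x35E9E bytes_emitted=0
After char 3 ('+'=62): chars_in_quartet=4 acc=0xD7A7BE -> emit D7 A7 BE, reset; bytes_emitted=3
After char 4 ('B'=1): chars_in_quartet=1 acc=0x1 bytes_emitted=3
After char 5 ('b'=27): chars_in_quartet=2 acc=0x5B bytes_emitted=3
After char 6 ('z'=51): chars_in_quartet=3 acc=0x16F3 bytes_emitted=3
After char 7 ('I'=8): chars_in_quartet=4 acc=0x5BCC8 -> emit 05 BC C8, reset; bytes_emitted=6
After char 8 ('l'=37): chars_in_quartet=1 acc=0x25 bytes_emitted=6
After char 9 ('P'=15): chars_in_quartet=2 acc=0x94F bytes_emitted=6
After char 10 ('W'=22): chars_in_quartet=3 acc=0x253D6 bytes_emitted=6
After char 11 ('h'=33): chars_in_quartet=4 acc=0x94F5A1 -> emit 94 F5 A1, reset; bytes_emitted=9
After char 12 ('V'=21): chars_in_quartet=1 acc=0x15 bytes_emitted=9
After char 13 ('Q'=16): chars_in_quartet=2 acc=0x550 bytes_emitted=9
Padding '==': partial quartet acc=0x550 -> emit 55; bytes_emitted=10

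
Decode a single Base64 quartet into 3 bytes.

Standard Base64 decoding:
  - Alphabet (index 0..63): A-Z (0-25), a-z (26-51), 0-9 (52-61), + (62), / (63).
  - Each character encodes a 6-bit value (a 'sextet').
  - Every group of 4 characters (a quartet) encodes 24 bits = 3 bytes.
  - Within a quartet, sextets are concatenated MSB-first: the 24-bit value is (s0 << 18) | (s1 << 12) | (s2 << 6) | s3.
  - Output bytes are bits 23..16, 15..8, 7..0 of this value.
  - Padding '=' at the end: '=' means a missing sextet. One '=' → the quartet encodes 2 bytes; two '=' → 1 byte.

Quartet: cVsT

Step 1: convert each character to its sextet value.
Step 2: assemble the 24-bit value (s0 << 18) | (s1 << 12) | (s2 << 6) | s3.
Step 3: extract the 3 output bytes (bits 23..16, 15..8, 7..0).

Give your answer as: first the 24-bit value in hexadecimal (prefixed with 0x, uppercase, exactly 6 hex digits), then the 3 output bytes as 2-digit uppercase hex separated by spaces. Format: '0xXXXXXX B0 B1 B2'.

Sextets: c=28, V=21, s=44, T=19
24-bit: (28<<18) | (21<<12) | (44<<6) | 19
      = 0x700000 | 0x015000 | 0x000B00 | 0x000013
      = 0x715B13
Bytes: (v>>16)&0xFF=71, (v>>8)&0xFF=5B, v&0xFF=13

Answer: 0x715B13 71 5B 13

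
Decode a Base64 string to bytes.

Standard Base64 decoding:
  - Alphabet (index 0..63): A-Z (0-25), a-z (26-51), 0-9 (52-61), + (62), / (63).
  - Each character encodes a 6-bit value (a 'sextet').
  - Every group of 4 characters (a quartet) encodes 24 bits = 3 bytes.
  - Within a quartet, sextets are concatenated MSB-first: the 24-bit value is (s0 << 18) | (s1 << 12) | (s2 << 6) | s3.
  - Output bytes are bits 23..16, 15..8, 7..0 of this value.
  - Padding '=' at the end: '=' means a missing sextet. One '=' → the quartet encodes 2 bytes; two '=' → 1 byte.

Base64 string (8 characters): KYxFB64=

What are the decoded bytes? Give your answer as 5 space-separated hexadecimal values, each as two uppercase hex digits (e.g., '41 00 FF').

After char 0 ('K'=10): chars_in_quartet=1 acc=0xA bytes_emitted=0
After char 1 ('Y'=24): chars_in_quartet=2 acc=0x298 bytes_emitted=0
After char 2 ('x'=49): chars_in_quartet=3 acc=0xA631 bytes_emitted=0
After char 3 ('F'=5): chars_in_quartet=4 acc=0x298C45 -> emit 29 8C 45, reset; bytes_emitted=3
After char 4 ('B'=1): chars_in_quartet=1 acc=0x1 bytes_emitted=3
After char 5 ('6'=58): chars_in_quartet=2 acc=0x7A bytes_emitted=3
After char 6 ('4'=56): chars_in_quartet=3 acc=0x1EB8 bytes_emitted=3
Padding '=': partial quartet acc=0x1EB8 -> emit 07 AE; bytes_emitted=5

Answer: 29 8C 45 07 AE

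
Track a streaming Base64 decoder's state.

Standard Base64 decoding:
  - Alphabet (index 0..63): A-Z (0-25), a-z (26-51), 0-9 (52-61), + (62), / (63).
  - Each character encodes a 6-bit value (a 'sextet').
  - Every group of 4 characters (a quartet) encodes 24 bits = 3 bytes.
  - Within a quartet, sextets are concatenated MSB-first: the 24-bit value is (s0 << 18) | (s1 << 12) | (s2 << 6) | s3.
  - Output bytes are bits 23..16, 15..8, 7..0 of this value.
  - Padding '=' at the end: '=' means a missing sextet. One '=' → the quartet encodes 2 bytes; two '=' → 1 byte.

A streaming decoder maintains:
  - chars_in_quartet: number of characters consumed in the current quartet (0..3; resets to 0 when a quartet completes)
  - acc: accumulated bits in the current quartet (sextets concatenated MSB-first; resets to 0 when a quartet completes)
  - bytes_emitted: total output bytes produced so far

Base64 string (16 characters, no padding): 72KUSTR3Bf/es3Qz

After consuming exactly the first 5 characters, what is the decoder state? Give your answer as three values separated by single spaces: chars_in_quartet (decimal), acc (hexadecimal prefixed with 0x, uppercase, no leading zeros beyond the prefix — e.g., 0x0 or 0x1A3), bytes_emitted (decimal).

Answer: 1 0x12 3

Derivation:
After char 0 ('7'=59): chars_in_quartet=1 acc=0x3B bytes_emitted=0
After char 1 ('2'=54): chars_in_quartet=2 acc=0xEF6 bytes_emitted=0
After char 2 ('K'=10): chars_in_quartet=3 acc=0x3BD8A bytes_emitted=0
After char 3 ('U'=20): chars_in_quartet=4 acc=0xEF6294 -> emit EF 62 94, reset; bytes_emitted=3
After char 4 ('S'=18): chars_in_quartet=1 acc=0x12 bytes_emitted=3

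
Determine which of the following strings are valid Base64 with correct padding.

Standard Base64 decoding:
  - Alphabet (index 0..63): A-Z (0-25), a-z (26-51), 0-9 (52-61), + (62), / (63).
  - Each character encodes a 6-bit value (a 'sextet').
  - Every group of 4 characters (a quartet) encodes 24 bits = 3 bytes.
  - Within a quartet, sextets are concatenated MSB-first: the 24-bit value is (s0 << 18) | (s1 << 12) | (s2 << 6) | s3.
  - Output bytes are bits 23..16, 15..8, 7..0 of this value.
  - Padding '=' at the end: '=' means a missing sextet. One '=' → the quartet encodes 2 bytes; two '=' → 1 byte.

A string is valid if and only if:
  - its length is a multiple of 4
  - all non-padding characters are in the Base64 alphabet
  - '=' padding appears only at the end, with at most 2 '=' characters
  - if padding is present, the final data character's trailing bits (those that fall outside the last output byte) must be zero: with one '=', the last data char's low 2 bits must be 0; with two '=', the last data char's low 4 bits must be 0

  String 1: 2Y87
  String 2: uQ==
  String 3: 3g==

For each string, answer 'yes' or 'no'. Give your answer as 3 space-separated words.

Answer: yes yes yes

Derivation:
String 1: '2Y87' → valid
String 2: 'uQ==' → valid
String 3: '3g==' → valid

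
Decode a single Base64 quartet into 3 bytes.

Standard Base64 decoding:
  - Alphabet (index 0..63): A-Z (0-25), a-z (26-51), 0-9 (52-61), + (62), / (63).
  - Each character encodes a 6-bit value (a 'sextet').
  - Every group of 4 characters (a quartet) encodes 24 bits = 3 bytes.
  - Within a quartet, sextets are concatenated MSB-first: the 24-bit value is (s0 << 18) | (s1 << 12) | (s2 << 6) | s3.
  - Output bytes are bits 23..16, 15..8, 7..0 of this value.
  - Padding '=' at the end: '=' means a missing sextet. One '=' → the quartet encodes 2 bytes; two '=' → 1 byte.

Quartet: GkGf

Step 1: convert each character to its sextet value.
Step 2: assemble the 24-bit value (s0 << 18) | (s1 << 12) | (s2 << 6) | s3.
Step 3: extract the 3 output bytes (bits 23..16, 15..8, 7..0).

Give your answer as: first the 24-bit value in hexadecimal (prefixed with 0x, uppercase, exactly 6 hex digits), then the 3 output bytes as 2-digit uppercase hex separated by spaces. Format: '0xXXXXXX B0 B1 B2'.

Answer: 0x1A419F 1A 41 9F

Derivation:
Sextets: G=6, k=36, G=6, f=31
24-bit: (6<<18) | (36<<12) | (6<<6) | 31
      = 0x180000 | 0x024000 | 0x000180 | 0x00001F
      = 0x1A419F
Bytes: (v>>16)&0xFF=1A, (v>>8)&0xFF=41, v&0xFF=9F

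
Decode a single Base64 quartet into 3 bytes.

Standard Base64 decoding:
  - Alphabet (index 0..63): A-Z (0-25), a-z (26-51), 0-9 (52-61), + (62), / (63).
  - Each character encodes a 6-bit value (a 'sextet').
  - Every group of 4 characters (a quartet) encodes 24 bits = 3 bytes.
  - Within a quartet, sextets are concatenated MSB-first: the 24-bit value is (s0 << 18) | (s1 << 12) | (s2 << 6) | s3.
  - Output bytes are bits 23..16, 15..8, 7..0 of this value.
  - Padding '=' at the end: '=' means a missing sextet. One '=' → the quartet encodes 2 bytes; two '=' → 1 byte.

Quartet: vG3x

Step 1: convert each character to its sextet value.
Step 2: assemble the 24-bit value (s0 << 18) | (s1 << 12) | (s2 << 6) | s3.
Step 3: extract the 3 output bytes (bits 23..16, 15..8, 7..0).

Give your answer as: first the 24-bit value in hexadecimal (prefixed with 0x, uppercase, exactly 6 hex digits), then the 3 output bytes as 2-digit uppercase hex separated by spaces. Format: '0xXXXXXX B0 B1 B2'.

Sextets: v=47, G=6, 3=55, x=49
24-bit: (47<<18) | (6<<12) | (55<<6) | 49
      = 0xBC0000 | 0x006000 | 0x000DC0 | 0x000031
      = 0xBC6DF1
Bytes: (v>>16)&0xFF=BC, (v>>8)&0xFF=6D, v&0xFF=F1

Answer: 0xBC6DF1 BC 6D F1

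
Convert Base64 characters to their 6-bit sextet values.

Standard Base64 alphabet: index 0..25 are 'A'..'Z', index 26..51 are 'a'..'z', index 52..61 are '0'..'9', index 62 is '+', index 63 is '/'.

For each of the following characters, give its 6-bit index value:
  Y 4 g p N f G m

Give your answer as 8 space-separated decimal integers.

Answer: 24 56 32 41 13 31 6 38

Derivation:
'Y': A..Z range, ord('Y') − ord('A') = 24
'4': 0..9 range, 52 + ord('4') − ord('0') = 56
'g': a..z range, 26 + ord('g') − ord('a') = 32
'p': a..z range, 26 + ord('p') − ord('a') = 41
'N': A..Z range, ord('N') − ord('A') = 13
'f': a..z range, 26 + ord('f') − ord('a') = 31
'G': A..Z range, ord('G') − ord('A') = 6
'm': a..z range, 26 + ord('m') − ord('a') = 38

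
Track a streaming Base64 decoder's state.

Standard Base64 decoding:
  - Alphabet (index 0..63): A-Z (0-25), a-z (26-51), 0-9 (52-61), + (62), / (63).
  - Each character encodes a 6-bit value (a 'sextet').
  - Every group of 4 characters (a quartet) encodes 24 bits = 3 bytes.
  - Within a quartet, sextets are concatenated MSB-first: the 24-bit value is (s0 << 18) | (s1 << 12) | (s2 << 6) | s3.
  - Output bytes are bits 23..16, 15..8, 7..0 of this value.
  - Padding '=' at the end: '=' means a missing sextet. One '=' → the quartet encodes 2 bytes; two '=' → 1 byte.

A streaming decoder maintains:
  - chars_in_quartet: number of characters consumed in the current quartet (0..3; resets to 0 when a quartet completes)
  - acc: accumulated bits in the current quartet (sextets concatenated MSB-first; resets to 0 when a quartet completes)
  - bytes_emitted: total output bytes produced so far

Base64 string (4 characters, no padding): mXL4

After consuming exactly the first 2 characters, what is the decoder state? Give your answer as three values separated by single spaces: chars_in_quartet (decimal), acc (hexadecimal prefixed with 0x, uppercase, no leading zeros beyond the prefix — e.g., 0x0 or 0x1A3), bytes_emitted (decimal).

Answer: 2 0x997 0

Derivation:
After char 0 ('m'=38): chars_in_quartet=1 acc=0x26 bytes_emitted=0
After char 1 ('X'=23): chars_in_quartet=2 acc=0x997 bytes_emitted=0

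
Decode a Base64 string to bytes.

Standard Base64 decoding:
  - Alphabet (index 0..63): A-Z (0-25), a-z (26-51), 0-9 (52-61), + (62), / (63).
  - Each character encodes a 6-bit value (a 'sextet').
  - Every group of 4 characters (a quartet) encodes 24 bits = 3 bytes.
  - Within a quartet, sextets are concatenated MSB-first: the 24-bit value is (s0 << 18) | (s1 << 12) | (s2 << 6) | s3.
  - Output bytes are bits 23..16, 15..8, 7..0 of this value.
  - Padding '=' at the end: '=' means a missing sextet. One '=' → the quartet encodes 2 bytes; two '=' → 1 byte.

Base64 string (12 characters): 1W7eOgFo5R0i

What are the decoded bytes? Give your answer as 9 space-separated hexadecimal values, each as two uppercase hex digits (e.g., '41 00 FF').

After char 0 ('1'=53): chars_in_quartet=1 acc=0x35 bytes_emitted=0
After char 1 ('W'=22): chars_in_quartet=2 acc=0xD56 bytes_emitted=0
After char 2 ('7'=59): chars_in_quartet=3 acc=0x355BB bytes_emitted=0
After char 3 ('e'=30): chars_in_quartet=4 acc=0xD56EDE -> emit D5 6E DE, reset; bytes_emitted=3
After char 4 ('O'=14): chars_in_quartet=1 acc=0xE bytes_emitted=3
After char 5 ('g'=32): chars_in_quartet=2 acc=0x3A0 bytes_emitted=3
After char 6 ('F'=5): chars_in_quartet=3 acc=0xE805 bytes_emitted=3
After char 7 ('o'=40): chars_in_quartet=4 acc=0x3A0168 -> emit 3A 01 68, reset; bytes_emitted=6
After char 8 ('5'=57): chars_in_quartet=1 acc=0x39 bytes_emitted=6
After char 9 ('R'=17): chars_in_quartet=2 acc=0xE51 bytes_emitted=6
After char 10 ('0'=52): chars_in_quartet=3 acc=0x39474 bytes_emitted=6
After char 11 ('i'=34): chars_in_quartet=4 acc=0xE51D22 -> emit E5 1D 22, reset; bytes_emitted=9

Answer: D5 6E DE 3A 01 68 E5 1D 22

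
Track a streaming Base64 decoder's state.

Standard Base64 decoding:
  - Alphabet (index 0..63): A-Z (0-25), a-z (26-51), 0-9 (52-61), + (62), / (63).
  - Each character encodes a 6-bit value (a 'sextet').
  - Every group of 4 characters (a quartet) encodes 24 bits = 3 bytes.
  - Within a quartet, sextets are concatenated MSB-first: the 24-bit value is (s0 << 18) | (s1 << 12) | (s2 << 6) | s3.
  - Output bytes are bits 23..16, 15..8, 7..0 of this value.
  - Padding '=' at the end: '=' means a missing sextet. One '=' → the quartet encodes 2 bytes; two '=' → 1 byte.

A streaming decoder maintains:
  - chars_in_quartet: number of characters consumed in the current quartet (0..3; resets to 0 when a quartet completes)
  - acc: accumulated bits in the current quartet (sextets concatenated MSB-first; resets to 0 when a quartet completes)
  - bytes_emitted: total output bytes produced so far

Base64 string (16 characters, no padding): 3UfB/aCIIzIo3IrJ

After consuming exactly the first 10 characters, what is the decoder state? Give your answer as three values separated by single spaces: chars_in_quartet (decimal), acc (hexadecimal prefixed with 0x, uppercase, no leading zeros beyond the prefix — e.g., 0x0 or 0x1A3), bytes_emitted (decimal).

After char 0 ('3'=55): chars_in_quartet=1 acc=0x37 bytes_emitted=0
After char 1 ('U'=20): chars_in_quartet=2 acc=0xDD4 bytes_emitted=0
After char 2 ('f'=31): chars_in_quartet=3 acc=0x3751F bytes_emitted=0
After char 3 ('B'=1): chars_in_quartet=4 acc=0xDD47C1 -> emit DD 47 C1, reset; bytes_emitted=3
After char 4 ('/'=63): chars_in_quartet=1 acc=0x3F bytes_emitted=3
After char 5 ('a'=26): chars_in_quartet=2 acc=0xFDA bytes_emitted=3
After char 6 ('C'=2): chars_in_quartet=3 acc=0x3F682 bytes_emitted=3
After char 7 ('I'=8): chars_in_quartet=4 acc=0xFDA088 -> emit FD A0 88, reset; bytes_emitted=6
After char 8 ('I'=8): chars_in_quartet=1 acc=0x8 bytes_emitted=6
After char 9 ('z'=51): chars_in_quartet=2 acc=0x233 bytes_emitted=6

Answer: 2 0x233 6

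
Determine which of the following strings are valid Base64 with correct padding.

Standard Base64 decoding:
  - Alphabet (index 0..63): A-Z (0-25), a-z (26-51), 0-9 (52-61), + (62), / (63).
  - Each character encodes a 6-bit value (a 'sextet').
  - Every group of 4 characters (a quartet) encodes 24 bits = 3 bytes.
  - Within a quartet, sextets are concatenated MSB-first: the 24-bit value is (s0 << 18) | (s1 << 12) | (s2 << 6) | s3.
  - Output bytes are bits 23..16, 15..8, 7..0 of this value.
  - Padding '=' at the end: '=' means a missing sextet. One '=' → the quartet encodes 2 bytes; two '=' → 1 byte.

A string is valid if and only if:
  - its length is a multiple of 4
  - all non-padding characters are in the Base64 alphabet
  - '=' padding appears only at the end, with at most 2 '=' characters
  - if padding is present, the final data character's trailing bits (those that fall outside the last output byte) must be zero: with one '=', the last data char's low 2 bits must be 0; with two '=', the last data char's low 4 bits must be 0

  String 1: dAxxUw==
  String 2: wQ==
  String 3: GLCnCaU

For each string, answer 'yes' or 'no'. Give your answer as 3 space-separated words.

String 1: 'dAxxUw==' → valid
String 2: 'wQ==' → valid
String 3: 'GLCnCaU' → invalid (len=7 not mult of 4)

Answer: yes yes no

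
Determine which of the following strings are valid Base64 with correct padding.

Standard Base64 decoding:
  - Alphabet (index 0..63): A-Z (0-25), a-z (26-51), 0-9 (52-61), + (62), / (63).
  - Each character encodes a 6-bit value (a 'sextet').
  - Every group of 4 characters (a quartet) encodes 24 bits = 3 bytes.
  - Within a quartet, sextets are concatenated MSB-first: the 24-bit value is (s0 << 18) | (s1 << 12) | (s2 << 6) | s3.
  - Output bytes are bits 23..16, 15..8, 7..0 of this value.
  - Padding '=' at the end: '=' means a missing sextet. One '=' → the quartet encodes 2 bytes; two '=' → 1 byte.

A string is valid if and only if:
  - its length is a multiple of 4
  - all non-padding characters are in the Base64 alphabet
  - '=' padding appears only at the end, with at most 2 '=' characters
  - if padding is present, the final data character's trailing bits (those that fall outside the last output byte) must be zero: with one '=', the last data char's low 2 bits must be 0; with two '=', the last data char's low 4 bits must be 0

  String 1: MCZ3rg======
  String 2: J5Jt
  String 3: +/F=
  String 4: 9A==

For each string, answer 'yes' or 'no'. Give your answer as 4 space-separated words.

String 1: 'MCZ3rg======' → invalid (6 pad chars (max 2))
String 2: 'J5Jt' → valid
String 3: '+/F=' → invalid (bad trailing bits)
String 4: '9A==' → valid

Answer: no yes no yes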